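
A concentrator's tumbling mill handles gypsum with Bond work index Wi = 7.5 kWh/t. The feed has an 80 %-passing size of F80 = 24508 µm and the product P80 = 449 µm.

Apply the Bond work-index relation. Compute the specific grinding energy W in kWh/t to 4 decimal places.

Bond:  W = 10 Wi (1/√P − 1/√F)
1/√449 = 0.047193;  1/√24508 = 0.006388
W = 10·7.5·(0.047193 − 0.006388) = 3.0604 kWh/t

W = 3.0604 kWh/t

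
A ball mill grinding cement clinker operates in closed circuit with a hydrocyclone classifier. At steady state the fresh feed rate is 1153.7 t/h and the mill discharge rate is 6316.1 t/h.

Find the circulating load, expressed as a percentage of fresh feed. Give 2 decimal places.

M = F + R at steady state, so:
R = M − F = 6316.1 − 1153.7 = 5162.4 t/h
CL = 100·R/F = 100·5162.4/1153.7 = 447.46 %

CL = 447.46 %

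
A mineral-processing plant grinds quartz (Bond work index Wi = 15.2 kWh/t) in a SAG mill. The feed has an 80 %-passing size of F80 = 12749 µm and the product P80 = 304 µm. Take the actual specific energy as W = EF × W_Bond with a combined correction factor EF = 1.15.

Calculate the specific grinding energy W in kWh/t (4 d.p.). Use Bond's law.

W_Bond = 10·Wi·(1/√P₈₀ − 1/√F₈₀)
1/√304 = 0.057354;  1/√12749 = 0.008856
W = 10·15.2·(0.057354 − 0.008856) = 7.3716 kWh/t
With EF = 1.15: W = 7.3716·1.15 = 8.4774 kWh/t

W = 8.4774 kWh/t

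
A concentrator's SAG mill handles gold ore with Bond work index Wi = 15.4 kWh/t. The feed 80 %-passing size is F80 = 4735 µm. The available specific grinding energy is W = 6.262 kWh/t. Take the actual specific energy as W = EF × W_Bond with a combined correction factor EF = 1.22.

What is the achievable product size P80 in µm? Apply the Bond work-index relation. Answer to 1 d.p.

W = 10 Wi / √P80 − 10 Wi / √F80
W_Bond = W / EF = 6.262 / 1.22 = 5.1328 kWh/t
⇒ 1/√P80 = W_Bond/(10·Wi) + 1/√F80
  = 5.1328/(10·15.4) + 1/√4735 = 0.033330 + 0.014532 = 0.047862
P80 = (1/0.047862)² = 20.8933² = 436.53 µm

P80 = 436.5 µm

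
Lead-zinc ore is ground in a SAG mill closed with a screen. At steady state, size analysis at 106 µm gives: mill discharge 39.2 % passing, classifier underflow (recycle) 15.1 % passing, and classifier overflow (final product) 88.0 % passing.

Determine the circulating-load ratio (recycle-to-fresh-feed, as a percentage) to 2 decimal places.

Let r = R/F. Size balance at 106 µm:
d + r·d = r·u + o → r(d−u) = o−d
r = (88.0 − 39.2)/(39.2 − 15.1) = 48.8/24.1 = 2.0249
CL = 100·r = 202.49 %

CL = 202.49 %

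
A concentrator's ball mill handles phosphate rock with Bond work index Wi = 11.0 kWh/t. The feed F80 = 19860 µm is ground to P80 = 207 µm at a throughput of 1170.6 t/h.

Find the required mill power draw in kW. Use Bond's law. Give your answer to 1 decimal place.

W = 10 Wi / √P80 − 10 Wi / √F80
W = 10·11.0·(1/√207 − 1/√19860) = 10·11.0·(0.062409) = 6.8650 kWh/t
P = W·T = 6.8650·1170.6 = 8036.1 kW

P = 8036.1 kW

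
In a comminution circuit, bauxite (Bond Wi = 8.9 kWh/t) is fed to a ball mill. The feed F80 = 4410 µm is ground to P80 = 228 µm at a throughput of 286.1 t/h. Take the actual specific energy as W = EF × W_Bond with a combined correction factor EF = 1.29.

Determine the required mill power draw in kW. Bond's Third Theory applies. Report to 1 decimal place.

P = 1680.7 kW

W = 10·Wi·(P80^(-½) − F80^(-½))
W = 10·8.9·(1/√228 − 1/√4410) = 10·8.9·(0.051168) = 4.5540 kWh/t
W_actual = 1.29 × 4.5540 = 5.8746 kWh/t
Mill draw = 5.8746 × 286.1 = 1680.7 kW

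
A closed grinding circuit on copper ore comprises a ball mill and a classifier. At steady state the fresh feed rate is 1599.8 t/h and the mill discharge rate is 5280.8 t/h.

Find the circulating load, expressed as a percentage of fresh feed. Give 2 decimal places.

CL = 230.09 %

M = F + R at steady state, so:
R = M − F = 5280.8 − 1599.8 = 3681.0 t/h
CL = 100·R/F = 100·3681.0/1599.8 = 230.09 %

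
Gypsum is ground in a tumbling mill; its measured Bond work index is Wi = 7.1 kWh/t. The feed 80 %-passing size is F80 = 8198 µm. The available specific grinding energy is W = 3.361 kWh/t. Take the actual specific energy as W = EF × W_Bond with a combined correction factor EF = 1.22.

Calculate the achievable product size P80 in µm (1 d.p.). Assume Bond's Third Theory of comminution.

W_Bond = 10·Wi·(1/√P₈₀ − 1/√F₈₀)
W_Bond = W / EF = 3.361 / 1.22 = 2.7549 kWh/t
⇒ 1/√P80 = W_Bond/(10·Wi) + 1/√F80
  = 2.7549/(10·7.1) + 1/√8198 = 0.038802 + 0.011044 = 0.049846
P80 = (1/0.049846)² = 20.0617² = 402.47 µm

P80 = 402.5 µm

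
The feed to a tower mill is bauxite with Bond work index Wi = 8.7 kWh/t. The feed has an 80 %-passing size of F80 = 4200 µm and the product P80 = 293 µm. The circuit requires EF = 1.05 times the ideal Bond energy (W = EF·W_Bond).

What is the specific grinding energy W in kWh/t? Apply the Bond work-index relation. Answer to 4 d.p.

W = 3.9272 kWh/t

W = 10 Wi (P80^-0.5 − F80^-0.5)
1/√293 = 0.058421;  1/√4200 = 0.015430
W = 10·8.7·(0.058421 − 0.015430) = 3.7402 kWh/t
Corrected W = EF·W_Bond = 1.05·3.7402 = 3.9272 kWh/t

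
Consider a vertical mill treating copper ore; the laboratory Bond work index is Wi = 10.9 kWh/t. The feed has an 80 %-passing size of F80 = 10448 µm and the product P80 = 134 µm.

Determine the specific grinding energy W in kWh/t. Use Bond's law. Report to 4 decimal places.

W = 8.3498 kWh/t

W_Bond = 10·Wi·(1/√P₈₀ − 1/√F₈₀)
1/√134 = 0.086387;  1/√10448 = 0.009783
W = 10·10.9·(0.086387 − 0.009783) = 8.3498 kWh/t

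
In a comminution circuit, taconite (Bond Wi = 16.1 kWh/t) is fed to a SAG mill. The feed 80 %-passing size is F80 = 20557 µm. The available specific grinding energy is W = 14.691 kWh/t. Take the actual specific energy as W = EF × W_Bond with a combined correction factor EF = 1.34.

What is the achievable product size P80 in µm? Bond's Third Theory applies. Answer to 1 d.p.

P80 = 177.4 µm

Bond: W = 10·Wi·(1/√P80 − 1/√F80)
W_Bond = W / EF = 14.691 / 1.34 = 10.9634 kWh/t
P80^(−½) = W_Bond/(10 Wi) + F80^(−½)
  = 10.9634/(10·16.1) + 1/√20557 = 0.068096 + 0.006975 = 0.075070
P80 = (1/0.075070)² = 13.3208² = 177.44 µm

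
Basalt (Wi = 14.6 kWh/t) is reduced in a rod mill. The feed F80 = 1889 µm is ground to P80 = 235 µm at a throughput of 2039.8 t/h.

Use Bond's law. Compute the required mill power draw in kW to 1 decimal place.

W = 10 Wi / √P80 − 10 Wi / √F80
W = 10·14.6·(1/√235 − 1/√1889) = 10·14.6·(0.042225) = 6.1648 kWh/t
P_mill = W·ṁ = 6.1648·2039.8 = 12574.9 kW

P = 12574.9 kW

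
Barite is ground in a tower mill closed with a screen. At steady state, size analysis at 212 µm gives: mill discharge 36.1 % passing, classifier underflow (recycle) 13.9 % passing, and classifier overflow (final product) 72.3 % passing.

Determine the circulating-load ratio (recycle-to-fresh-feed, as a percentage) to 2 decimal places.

CL = 163.06 %

Classifier node, passing 212 µm:
(1+r)d = ru + o → r = (o−d)/(d−u)
r = (72.3 − 36.1)/(36.1 − 13.9) = 36.2/22.2 = 1.6306
CL = 100·r = 163.06 %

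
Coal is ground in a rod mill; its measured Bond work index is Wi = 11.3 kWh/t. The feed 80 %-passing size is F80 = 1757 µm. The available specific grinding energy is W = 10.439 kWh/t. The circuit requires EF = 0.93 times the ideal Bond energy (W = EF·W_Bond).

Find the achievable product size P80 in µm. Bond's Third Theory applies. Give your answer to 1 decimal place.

P80 = 65.9 µm

W = 10 Wi (P80^-0.5 − F80^-0.5)
W_Bond = W / EF = 10.439 / 0.93 = 11.2247 kWh/t
P80^(−½) = W_Bond/(10 Wi) + F80^(−½)
  = 11.2247/(10·11.3) + 1/√1757 = 0.099334 + 0.023857 = 0.123191
P80 = (1/0.123191)² = 8.1175² = 65.89 µm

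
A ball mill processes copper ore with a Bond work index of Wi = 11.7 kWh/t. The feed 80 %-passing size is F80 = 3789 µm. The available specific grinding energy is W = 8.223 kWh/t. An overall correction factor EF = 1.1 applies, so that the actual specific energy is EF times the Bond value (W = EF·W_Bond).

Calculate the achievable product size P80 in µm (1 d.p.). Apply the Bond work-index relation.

P80 = 155.7 µm

W = 10·Wi·(P80^(-½) − F80^(-½))
W_Bond = W / EF = 8.223 / 1.1 = 7.4755 kWh/t
P80^(−½) = W_Bond/(10 Wi) + F80^(−½)
  = 7.4755/(10·11.7) + 1/√3789 = 0.063893 + 0.016246 = 0.080138
P80 = (1/0.080138)² = 12.4784² = 155.71 µm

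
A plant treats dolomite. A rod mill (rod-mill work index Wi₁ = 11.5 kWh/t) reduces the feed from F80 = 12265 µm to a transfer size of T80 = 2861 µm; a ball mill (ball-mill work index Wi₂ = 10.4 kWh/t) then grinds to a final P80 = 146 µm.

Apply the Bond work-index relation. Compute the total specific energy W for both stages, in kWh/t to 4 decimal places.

W = 7.7744 kWh/t

W = 10·Wi·(P80^(-½) − F80^(-½))
Stage 1 (12265→2861 µm, Wi₁=11.5): W₁ = 10·11.5·(0.018696 − 0.009030) = 1.1116 kWh/t
Stage 2 (2861→146 µm, Wi₂=10.4): W₂ = 10·10.4·(0.082761 − 0.018696) = 6.6628 kWh/t
W = W₁ + W₂ = 1.1116 + 6.6628 = 7.7744 kWh/t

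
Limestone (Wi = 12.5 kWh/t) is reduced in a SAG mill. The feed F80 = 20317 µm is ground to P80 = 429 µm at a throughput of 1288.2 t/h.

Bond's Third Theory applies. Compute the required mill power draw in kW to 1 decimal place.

W = 10·Wi·(P80^(-½) − F80^(-½))
W = 10·12.5·(1/√429 − 1/√20317) = 10·12.5·(0.041265) = 5.1581 kWh/t
P_mill = W·ṁ = 5.1581·1288.2 = 6644.7 kW

P = 6644.7 kW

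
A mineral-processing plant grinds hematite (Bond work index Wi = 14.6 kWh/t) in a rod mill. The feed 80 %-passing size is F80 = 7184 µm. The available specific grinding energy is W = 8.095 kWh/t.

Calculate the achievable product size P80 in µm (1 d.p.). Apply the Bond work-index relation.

W = 10·Wi·[P80^(−½) − F80^(−½)]
⇒ 1/√P80 = W/(10 Wi) + 1/√F80
  = 8.0950/(10·14.6) + 1/√7184 = 0.055445 + 0.011798 = 0.067243
P80 = (1/0.067243)² = 14.8713² = 221.16 µm

P80 = 221.2 µm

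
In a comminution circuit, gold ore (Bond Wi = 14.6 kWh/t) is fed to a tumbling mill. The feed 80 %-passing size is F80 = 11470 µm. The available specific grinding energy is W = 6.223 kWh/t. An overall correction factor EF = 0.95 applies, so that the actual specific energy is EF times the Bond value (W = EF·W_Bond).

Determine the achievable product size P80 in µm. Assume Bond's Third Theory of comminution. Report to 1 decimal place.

P80 = 340.4 µm

W = 10 Wi (1/√P80 − 1/√F80)  [Bond]
W_Bond = W / EF = 6.223 / 0.95 = 6.5505 kWh/t
P80^(−½) = W_Bond/(10 Wi) + F80^(−½)
  = 6.5505/(10·14.6) + 1/√11470 = 0.044867 + 0.009337 = 0.054204
P80 = (1/0.054204)² = 18.4489² = 340.36 µm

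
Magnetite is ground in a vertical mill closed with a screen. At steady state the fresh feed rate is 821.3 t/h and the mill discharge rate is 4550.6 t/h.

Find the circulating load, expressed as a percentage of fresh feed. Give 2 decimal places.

CL = 454.07 %

Discharge = new feed + return, hence
R = M − F = 4550.6 − 821.3 = 3729.3 t/h
CL = 100·R/F = 100·3729.3/821.3 = 454.07 %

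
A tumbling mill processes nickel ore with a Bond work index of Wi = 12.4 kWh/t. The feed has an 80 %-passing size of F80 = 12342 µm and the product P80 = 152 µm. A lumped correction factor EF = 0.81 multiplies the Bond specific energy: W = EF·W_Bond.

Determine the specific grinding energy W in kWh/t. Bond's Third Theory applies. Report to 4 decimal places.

W = 7.2427 kWh/t

W_Bond = 10·Wi·(1/√P₈₀ − 1/√F₈₀)
1/√152 = 0.081111;  1/√12342 = 0.009001
W = 10·12.4·(0.081111 − 0.009001) = 8.9416 kWh/t
With EF = 0.81: W = 8.9416·0.81 = 7.2427 kWh/t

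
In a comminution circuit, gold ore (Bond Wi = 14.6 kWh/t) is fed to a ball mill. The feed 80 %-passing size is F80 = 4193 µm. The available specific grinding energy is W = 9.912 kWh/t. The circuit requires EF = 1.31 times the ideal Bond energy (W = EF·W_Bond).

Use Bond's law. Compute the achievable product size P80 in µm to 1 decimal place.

P80 = 221.0 µm

Bond:  W = 10 Wi (1/√P − 1/√F)
W_Bond = W / EF = 9.912 / 1.31 = 7.5664 kWh/t
⇒ 1/√P80 = W_Bond/(10 Wi) + 1/√F80
  = 7.5664/(10·14.6) + 1/√4193 = 0.051825 + 0.015443 = 0.067268
P80 = (1/0.067268)² = 14.8659² = 221.00 µm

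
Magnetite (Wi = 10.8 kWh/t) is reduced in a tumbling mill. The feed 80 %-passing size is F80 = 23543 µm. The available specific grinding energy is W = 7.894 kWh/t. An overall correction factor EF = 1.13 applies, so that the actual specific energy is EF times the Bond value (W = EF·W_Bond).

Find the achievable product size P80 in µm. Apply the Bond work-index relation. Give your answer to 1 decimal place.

P80 = 197.3 µm

W = 10·Wi·[P80^(−½) − F80^(−½)]
W_Bond = W / EF = 7.894 / 1.13 = 6.9858 kWh/t
P80^-0.5 = F80^-0.5 + W_Bond/(10 Wi)
  = 6.9858/(10·10.8) + 1/√23543 = 0.064684 + 0.006517 = 0.071201
P80 = (1/0.071201)² = 14.0447² = 197.25 µm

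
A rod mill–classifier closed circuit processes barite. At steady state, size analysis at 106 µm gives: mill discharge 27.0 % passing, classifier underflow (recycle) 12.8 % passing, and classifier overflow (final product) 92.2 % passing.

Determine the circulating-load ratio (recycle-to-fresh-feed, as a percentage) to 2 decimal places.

CL = 459.15 %

Balance %-passing 106 µm (r = R/F):
(1+r)·d = r·u + o ⇒ r = (o−d)/(d−u)
r = (92.2 − 27.0)/(27.0 − 12.8) = 65.2/14.2 = 4.5915
CL = 100·r = 459.15 %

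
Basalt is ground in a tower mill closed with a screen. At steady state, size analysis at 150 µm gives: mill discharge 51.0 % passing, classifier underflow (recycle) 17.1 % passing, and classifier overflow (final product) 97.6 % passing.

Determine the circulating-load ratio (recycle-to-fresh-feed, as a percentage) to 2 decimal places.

Classifier node, passing 150 µm:
d + r·d = r·u + o → r(d−u) = o−d
r = (97.6 − 51.0)/(51.0 − 17.1) = 46.6/33.9 = 1.3746
CL = 100·r = 137.46 %

CL = 137.46 %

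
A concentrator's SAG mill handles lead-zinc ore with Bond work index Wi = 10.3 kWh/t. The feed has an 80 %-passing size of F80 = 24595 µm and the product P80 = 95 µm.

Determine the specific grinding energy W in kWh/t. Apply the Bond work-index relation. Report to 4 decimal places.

W = 10 Wi / √P80 − 10 Wi / √F80
1/√95 = 0.102598;  1/√24595 = 0.006376
W = 10·10.3·(0.102598 − 0.006376) = 9.9108 kWh/t

W = 9.9108 kWh/t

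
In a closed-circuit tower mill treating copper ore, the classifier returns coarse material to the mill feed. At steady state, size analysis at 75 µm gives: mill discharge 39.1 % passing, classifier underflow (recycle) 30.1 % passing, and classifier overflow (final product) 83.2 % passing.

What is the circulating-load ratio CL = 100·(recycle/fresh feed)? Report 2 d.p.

Two-product formula at 75 µm:
Fd + Rd = Ru + Fo ⇒ R/F = (o−d)/(d−u)
r = (83.2 − 39.1)/(39.1 − 30.1) = 44.1/9.0 = 4.9000
CL = 100·r = 490.00 %

CL = 490.00 %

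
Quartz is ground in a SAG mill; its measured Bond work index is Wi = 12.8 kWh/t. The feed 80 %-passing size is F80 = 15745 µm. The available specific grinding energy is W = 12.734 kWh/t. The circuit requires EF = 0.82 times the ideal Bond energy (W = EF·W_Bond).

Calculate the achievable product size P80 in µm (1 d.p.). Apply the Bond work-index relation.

W = 10 Wi (1/√P80 − 1/√F80)  [Bond]
W_Bond = W / EF = 12.734 / 0.82 = 15.5293 kWh/t
P80^(−½) = W_Bond/(10 Wi) + F80^(−½)
  = 15.5293/(10·12.8) + 1/√15745 = 0.121322 + 0.007969 = 0.129292
P80 = (1/0.129292)² = 7.7344² = 59.82 µm

P80 = 59.8 µm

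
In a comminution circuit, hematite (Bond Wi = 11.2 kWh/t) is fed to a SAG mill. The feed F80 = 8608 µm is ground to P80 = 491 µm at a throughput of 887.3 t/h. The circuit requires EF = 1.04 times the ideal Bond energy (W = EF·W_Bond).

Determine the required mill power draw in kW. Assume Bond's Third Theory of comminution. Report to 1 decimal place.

P = 3550.3 kW

W = 10 Wi (P80^-0.5 − F80^-0.5)
W = 10·11.2·(1/√491 − 1/√8608) = 10·11.2·(0.034351) = 3.8473 kWh/t
W_actual = 1.04 × 3.8473 = 4.0012 kWh/t
P = W·T = 4.0012·887.3 = 3550.3 kW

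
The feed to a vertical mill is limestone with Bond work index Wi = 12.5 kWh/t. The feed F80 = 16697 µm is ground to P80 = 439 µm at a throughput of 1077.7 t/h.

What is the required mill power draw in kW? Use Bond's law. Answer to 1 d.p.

Bond: W = 10·Wi·(1/√P80 − 1/√F80)
W = 10·12.5·(1/√439 − 1/√16697) = 10·12.5·(0.039988) = 4.9986 kWh/t
P_mill = W·ṁ = 4.9986·1077.7 = 5386.9 kW

P = 5386.9 kW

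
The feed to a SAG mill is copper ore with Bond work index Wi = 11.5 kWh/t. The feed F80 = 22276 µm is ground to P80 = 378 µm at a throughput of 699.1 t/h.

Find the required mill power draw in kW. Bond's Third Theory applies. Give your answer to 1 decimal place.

P = 3596.5 kW

W = 10·Wi·(P80^(-½) − F80^(-½))
W = 10·11.5·(1/√378 − 1/√22276) = 10·11.5·(0.044734) = 5.1445 kWh/t
P = W·T = 5.1445·699.1 = 3596.5 kW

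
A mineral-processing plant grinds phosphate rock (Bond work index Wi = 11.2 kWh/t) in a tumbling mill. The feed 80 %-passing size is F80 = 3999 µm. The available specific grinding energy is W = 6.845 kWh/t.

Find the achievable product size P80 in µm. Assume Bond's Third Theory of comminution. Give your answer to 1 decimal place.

P80 = 169.0 µm

W_Bond = 10·Wi·(1/√P₈₀ − 1/√F₈₀)
⇒ 1/√P80 = W/(10·Wi) + 1/√F80
  = 6.8450/(10·11.2) + 1/√3999 = 0.061116 + 0.015813 = 0.076929
P80 = (1/0.076929)² = 12.9989² = 168.97 µm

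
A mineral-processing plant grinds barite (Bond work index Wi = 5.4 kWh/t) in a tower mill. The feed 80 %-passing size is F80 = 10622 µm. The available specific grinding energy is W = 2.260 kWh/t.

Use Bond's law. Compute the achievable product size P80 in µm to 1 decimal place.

W_Bond = 10·Wi·(1/√P₈₀ − 1/√F₈₀)
P80^-0.5 = F80^-0.5 + W/(10 Wi)
  = 2.2600/(10·5.4) + 1/√10622 = 0.041852 + 0.009703 = 0.051555
P80 = (1/0.051555)² = 19.3969² = 376.24 µm

P80 = 376.2 µm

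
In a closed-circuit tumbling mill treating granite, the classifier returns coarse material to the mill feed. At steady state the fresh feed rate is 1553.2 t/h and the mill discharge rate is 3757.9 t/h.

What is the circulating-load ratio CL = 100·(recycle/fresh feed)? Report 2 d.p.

CL = 141.95 %

Steady state: M = F + R.
R = M − F = 3757.9 − 1553.2 = 2204.7 t/h
CL = 100·R/F = 100·2204.7/1553.2 = 141.95 %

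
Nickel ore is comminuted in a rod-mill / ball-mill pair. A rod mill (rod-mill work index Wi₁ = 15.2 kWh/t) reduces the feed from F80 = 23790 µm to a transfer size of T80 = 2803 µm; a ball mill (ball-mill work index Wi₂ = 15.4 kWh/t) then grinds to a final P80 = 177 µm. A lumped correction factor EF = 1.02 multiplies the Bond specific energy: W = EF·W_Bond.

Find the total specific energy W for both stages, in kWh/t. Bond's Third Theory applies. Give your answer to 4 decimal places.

W = 10·Wi·(P80^(-½) − F80^(-½))
Stage 1 (23790→2803 µm, Wi₁=15.2): W₁ = 10·15.2·(0.018888 − 0.006483) = 1.8855 kWh/t
Stage 2 (2803→177 µm, Wi₂=15.4): W₂ = 10·15.4·(0.075165 − 0.018888) = 8.6666 kWh/t
W = W₁ + W₂ = 1.8855 + 8.6666 = 10.5521 kWh/t
Apply correction: 10.5521 × 1.02 = 10.7631 kWh/t

W = 10.7631 kWh/t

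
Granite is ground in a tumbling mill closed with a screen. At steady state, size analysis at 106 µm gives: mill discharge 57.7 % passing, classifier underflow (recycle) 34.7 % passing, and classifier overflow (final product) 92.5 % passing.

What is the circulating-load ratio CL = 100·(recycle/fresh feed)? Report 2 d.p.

Let r = R/F. Size balance at 106 µm:
r = (o − d)/(d − u)
r = (92.5 − 57.7)/(57.7 − 34.7) = 34.8/23.0 = 1.5130
CL = 100·r = 151.30 %

CL = 151.30 %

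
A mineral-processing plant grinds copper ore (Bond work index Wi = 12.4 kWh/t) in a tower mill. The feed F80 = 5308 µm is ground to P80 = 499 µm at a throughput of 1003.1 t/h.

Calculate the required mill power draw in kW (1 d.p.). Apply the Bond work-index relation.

P = 3860.9 kW

W_Bond = 10·Wi·(1/√P₈₀ − 1/√F₈₀)
W = 10·12.4·(1/√499 − 1/√5308) = 10·12.4·(0.031040) = 3.8490 kWh/t
Mill draw = 3.8490 × 1003.1 = 3860.9 kW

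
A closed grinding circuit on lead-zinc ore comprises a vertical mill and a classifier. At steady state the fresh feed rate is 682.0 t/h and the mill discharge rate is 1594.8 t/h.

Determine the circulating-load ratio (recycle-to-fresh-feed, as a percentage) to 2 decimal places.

Discharge = new feed + return, hence
R = M − F = 1594.8 − 682.0 = 912.8 t/h
CL = 100·R/F = 100·912.8/682.0 = 133.84 %

CL = 133.84 %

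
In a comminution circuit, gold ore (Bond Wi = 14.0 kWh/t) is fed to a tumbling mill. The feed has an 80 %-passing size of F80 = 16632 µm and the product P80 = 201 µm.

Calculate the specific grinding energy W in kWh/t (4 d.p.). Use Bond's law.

W = 10 Wi (1/√P80 − 1/√F80)  [Bond]
1/√201 = 0.070535;  1/√16632 = 0.007754
W = 10·14.0·(0.070535 − 0.007754) = 8.7893 kWh/t

W = 8.7893 kWh/t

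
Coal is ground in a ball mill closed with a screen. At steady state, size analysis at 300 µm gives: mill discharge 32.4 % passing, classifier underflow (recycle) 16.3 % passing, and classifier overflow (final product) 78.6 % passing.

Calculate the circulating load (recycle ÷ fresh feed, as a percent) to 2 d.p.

CL = 286.96 %

Classifier node, passing 300 µm:
d + r·d = r·u + o → r(d−u) = o−d
r = (78.6 − 32.4)/(32.4 − 16.3) = 46.2/16.1 = 2.8696
CL = 100·r = 286.96 %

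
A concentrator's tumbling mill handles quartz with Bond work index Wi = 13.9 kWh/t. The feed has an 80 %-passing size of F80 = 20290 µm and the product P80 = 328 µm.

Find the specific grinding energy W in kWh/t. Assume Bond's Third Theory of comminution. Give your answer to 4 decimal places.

W = 6.6992 kWh/t

W = 10·Wi·(P80^(-½) − F80^(-½))
1/√328 = 0.055216;  1/√20290 = 0.007020
W = 10·13.9·(0.055216 − 0.007020) = 6.6992 kWh/t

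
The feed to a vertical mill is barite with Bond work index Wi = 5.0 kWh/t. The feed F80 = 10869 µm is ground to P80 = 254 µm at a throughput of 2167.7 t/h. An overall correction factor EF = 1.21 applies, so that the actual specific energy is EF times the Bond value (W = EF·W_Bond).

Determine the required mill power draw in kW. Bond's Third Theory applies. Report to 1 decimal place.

P = 6970.9 kW

W = 10·Wi·(P80^(-½) − F80^(-½))
W = 10·5.0·(1/√254 − 1/√10869) = 10·5.0·(0.053154) = 2.6577 kWh/t
With EF = 1.21: W = 2.6577·1.21 = 3.2158 kWh/t
Mill draw = 3.2158 × 2167.7 = 6970.9 kW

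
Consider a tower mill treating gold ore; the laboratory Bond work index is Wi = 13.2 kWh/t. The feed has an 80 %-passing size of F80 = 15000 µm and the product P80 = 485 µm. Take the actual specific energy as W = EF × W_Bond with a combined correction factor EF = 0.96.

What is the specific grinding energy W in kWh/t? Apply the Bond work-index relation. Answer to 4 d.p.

W = 4.7194 kWh/t

W = 10 Wi / √P80 − 10 Wi / √F80
1/√485 = 0.045408;  1/√15000 = 0.008165
W = 10·13.2·(0.045408 − 0.008165) = 4.9160 kWh/t
W_actual = 0.96 × 4.9160 = 4.7194 kWh/t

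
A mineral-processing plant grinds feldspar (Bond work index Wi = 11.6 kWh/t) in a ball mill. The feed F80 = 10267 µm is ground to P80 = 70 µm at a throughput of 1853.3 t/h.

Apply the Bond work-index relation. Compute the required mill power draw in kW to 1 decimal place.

P = 23573.7 kW

W_Bond = 10·Wi·(1/√P₈₀ − 1/√F₈₀)
W = 10·11.6·(1/√70 − 1/√10267) = 10·11.6·(0.109654) = 12.7198 kWh/t
Power = W × throughput = 12.7198 kWh/t × 1853.3 t/h = 23573.7 kW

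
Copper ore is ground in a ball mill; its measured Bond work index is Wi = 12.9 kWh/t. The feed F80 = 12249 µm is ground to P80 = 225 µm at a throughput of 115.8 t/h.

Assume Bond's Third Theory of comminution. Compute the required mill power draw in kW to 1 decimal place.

Bond: W = 10·Wi·(1/√P80 − 1/√F80)
W = 10·12.9·(1/√225 − 1/√12249) = 10·12.9·(0.057631) = 7.4344 kWh/t
P_mill = W·ṁ = 7.4344·115.8 = 860.9 kW

P = 860.9 kW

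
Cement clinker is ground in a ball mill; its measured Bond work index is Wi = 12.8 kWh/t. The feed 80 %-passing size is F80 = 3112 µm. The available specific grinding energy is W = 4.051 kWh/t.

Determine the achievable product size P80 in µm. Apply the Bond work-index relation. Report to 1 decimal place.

P80 = 406.9 µm

W = 10 Wi (P80^-0.5 − F80^-0.5)
1/√P80 = 1/√F80 + W/(10·Wi)
  = 4.0510/(10·12.8) + 1/√3112 = 0.031648 + 0.017926 = 0.049574
P80 = (1/0.049574)² = 20.1717² = 406.90 µm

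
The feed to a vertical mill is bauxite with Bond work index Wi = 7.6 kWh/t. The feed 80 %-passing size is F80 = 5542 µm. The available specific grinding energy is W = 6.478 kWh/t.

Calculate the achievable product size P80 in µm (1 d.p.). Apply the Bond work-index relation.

P80 = 102.7 µm

W = 10 Wi (1/√P80 − 1/√F80)  [Bond]
P80^-0.5 = F80^-0.5 + W/(10 Wi)
  = 6.4780/(10·7.6) + 1/√5542 = 0.085237 + 0.013433 = 0.098670
P80 = (1/0.098670)² = 10.1348² = 102.71 µm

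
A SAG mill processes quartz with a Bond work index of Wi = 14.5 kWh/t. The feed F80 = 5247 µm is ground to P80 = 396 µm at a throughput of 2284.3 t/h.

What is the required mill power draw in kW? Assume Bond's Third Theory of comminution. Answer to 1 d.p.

P = 12072.0 kW

W = 10 Wi (P80^-0.5 − F80^-0.5)
W = 10·14.5·(1/√396 − 1/√5247) = 10·14.5·(0.036447) = 5.2848 kWh/t
Power = W × throughput = 5.2848 kWh/t × 2284.3 t/h = 12072.0 kW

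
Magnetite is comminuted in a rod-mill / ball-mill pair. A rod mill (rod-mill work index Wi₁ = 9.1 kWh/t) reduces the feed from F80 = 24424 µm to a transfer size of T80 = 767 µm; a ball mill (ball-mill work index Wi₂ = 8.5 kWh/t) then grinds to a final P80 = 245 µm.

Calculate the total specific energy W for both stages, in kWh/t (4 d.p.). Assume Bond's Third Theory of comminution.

W = 5.0648 kWh/t

W = 10·Wi·(P80^(-½) − F80^(-½))
Stage 1 (24424→767 µm, Wi₁=9.1): W₁ = 10·9.1·(0.036108 − 0.006399) = 2.7035 kWh/t
Stage 2 (767→245 µm, Wi₂=8.5): W₂ = 10·8.5·(0.063888 − 0.036108) = 2.3613 kWh/t
W = W₁ + W₂ = 2.7035 + 2.3613 = 5.0648 kWh/t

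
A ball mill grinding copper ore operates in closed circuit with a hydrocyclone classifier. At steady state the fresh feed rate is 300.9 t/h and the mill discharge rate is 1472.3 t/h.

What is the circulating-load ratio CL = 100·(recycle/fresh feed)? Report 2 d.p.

M = F + R at steady state, so:
R = M − F = 1472.3 − 300.9 = 1171.4 t/h
CL = 100·R/F = 100·1171.4/300.9 = 389.30 %

CL = 389.30 %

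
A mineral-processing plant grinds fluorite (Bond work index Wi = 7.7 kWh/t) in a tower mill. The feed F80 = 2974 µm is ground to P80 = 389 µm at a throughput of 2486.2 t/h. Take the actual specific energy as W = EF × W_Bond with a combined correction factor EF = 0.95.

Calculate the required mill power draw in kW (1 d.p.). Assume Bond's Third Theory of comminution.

W = 10·Wi·(P80^(-½) − F80^(-½))
W = 10·7.7·(1/√389 − 1/√2974) = 10·7.7·(0.032365) = 2.4921 kWh/t
W_actual = 0.95 × 2.4921 = 2.3675 kWh/t
P_mill = W·ṁ = 2.3675·2486.2 = 5886.1 kW

P = 5886.1 kW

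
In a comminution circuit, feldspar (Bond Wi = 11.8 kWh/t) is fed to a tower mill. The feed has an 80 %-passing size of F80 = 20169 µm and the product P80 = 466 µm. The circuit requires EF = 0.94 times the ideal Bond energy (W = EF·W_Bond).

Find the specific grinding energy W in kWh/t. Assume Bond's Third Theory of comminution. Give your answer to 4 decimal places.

W_Bond = 10·Wi·(1/√P₈₀ − 1/√F₈₀)
1/√466 = 0.046324;  1/√20169 = 0.007041
W = 10·11.8·(0.046324 − 0.007041) = 4.6354 kWh/t
Apply correction: 4.6354 × 0.94 = 4.3572 kWh/t

W = 4.3572 kWh/t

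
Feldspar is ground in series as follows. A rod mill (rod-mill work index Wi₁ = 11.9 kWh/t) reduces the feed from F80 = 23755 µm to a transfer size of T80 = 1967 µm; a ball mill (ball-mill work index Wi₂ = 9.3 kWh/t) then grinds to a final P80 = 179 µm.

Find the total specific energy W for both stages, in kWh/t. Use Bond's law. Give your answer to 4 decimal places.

W_Bond = 10·Wi·(1/√P₈₀ − 1/√F₈₀)
Stage 1 (23755→1967 µm, Wi₁=11.9): W₁ = 10·11.9·(0.022547 − 0.006488) = 1.9111 kWh/t
Stage 2 (1967→179 µm, Wi₂=9.3): W₂ = 10·9.3·(0.074744 − 0.022547) = 4.8542 kWh/t
W = W₁ + W₂ = 1.9111 + 4.8542 = 6.7653 kWh/t

W = 6.7653 kWh/t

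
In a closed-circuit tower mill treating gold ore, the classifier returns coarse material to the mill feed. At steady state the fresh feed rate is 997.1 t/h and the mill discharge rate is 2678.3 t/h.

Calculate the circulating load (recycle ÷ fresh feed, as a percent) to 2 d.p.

CL = 168.61 %

Mill node: discharge = fresh + recycle.
R = M − F = 2678.3 − 997.1 = 1681.2 t/h
CL = 100·R/F = 100·1681.2/997.1 = 168.61 %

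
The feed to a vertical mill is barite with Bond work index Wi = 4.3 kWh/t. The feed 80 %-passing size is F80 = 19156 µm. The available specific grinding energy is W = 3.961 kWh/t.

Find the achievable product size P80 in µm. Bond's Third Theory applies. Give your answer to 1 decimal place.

W = 10 Wi / √P80 − 10 Wi / √F80
1/√P80 = 1/√F80 + W/(10·Wi)
  = 3.9610/(10·4.3) + 1/√19156 = 0.092116 + 0.007225 = 0.099341
P80 = (1/0.099341)² = 10.0663² = 101.33 µm

P80 = 101.3 µm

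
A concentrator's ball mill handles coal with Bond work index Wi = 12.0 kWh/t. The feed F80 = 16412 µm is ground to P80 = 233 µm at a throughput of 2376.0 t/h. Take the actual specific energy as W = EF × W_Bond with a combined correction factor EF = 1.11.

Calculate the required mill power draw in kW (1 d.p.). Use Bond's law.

Bond: W = 10·Wi·(1/√P80 − 1/√F80)
W = 10·12.0·(1/√233 − 1/√16412) = 10·12.0·(0.057706) = 6.9248 kWh/t
Apply correction: 6.9248 × 1.11 = 7.6865 kWh/t
Mill draw = 7.6865 × 2376.0 = 18263.1 kW

P = 18263.1 kW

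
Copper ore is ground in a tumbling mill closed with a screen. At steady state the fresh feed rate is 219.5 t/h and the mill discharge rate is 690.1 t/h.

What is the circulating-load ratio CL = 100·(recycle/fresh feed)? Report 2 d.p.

M = F + R at steady state, so:
R = M − F = 690.1 − 219.5 = 470.6 t/h
CL = 100·R/F = 100·470.6/219.5 = 214.40 %

CL = 214.40 %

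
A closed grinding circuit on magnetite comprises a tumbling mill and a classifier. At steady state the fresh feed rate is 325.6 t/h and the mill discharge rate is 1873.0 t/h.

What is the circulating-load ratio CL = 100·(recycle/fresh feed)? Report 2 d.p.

CL = 475.25 %

Steady state: M = F + R.
R = M − F = 1873.0 − 325.6 = 1547.4 t/h
CL = 100·R/F = 100·1547.4/325.6 = 475.25 %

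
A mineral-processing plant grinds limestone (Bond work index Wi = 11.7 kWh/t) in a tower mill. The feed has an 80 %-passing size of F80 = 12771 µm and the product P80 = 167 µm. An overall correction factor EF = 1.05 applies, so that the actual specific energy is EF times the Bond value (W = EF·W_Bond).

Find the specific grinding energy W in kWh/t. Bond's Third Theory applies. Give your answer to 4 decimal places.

W = 10 Wi (1/√P80 − 1/√F80)  [Bond]
1/√167 = 0.077382;  1/√12771 = 0.008849
W = 10·11.7·(0.077382 − 0.008849) = 8.0184 kWh/t
With EF = 1.05: W = 8.0184·1.05 = 8.4193 kWh/t

W = 8.4193 kWh/t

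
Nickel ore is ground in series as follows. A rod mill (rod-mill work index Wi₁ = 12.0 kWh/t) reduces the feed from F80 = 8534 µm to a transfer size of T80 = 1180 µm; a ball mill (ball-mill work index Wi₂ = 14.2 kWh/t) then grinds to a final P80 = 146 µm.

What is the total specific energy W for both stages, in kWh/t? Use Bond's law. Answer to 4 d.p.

W = 10 Wi / √P80 − 10 Wi / √F80
Stage 1 (8534→1180 µm, Wi₁=12.0): W₁ = 10·12.0·(0.029111 − 0.010825) = 2.1943 kWh/t
Stage 2 (1180→146 µm, Wi₂=14.2): W₂ = 10·14.2·(0.082761 − 0.029111) = 7.6182 kWh/t
W = W₁ + W₂ = 2.1943 + 7.6182 = 9.8126 kWh/t

W = 9.8126 kWh/t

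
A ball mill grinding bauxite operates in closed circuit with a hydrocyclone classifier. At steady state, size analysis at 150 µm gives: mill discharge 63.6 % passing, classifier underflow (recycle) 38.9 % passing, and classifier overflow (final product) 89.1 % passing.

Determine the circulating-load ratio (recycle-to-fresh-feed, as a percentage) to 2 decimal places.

CL = 103.24 %

Two-product formula at 150 µm:
(1+r)d = ru + o → r = (o−d)/(d−u)
r = (89.1 − 63.6)/(63.6 − 38.9) = 25.5/24.7 = 1.0324
CL = 100·r = 103.24 %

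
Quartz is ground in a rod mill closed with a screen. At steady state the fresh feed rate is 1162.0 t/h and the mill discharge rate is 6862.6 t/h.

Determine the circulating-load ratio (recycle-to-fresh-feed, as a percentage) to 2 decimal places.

Steady state: M = F + R.
R = M − F = 6862.6 − 1162.0 = 5700.6 t/h
CL = 100·R/F = 100·5700.6/1162.0 = 490.59 %

CL = 490.59 %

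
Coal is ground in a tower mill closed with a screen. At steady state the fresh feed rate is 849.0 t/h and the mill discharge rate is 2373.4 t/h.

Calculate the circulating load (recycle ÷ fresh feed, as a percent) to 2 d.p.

M = F + R at steady state, so:
R = M − F = 2373.4 − 849.0 = 1524.4 t/h
CL = 100·R/F = 100·1524.4/849.0 = 179.55 %

CL = 179.55 %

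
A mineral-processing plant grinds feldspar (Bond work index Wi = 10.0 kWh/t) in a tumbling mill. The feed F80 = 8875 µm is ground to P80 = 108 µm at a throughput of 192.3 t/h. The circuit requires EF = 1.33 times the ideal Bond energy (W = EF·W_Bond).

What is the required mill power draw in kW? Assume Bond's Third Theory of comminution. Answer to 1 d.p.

W = 10 Wi / √P80 − 10 Wi / √F80
W = 10·10.0·(1/√108 − 1/√8875) = 10·10.0·(0.085610) = 8.5610 kWh/t
With EF = 1.33: W = 8.5610·1.33 = 11.3861 kWh/t
P = W·T = 11.3861·192.3 = 2189.6 kW

P = 2189.6 kW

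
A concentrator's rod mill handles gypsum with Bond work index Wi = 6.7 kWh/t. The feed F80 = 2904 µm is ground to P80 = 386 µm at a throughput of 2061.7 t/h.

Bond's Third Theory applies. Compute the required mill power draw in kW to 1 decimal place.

P = 4467.5 kW

W = 10 Wi / √P80 − 10 Wi / √F80
W = 10·6.7·(1/√386 − 1/√2904) = 10·6.7·(0.032342) = 2.1669 kWh/t
Power = W × throughput = 2.1669 kWh/t × 2061.7 t/h = 4467.5 kW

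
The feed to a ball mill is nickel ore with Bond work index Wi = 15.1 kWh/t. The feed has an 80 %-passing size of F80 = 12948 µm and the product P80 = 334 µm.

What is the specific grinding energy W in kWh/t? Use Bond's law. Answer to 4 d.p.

W_Bond = 10·Wi·(1/√P₈₀ − 1/√F₈₀)
1/√334 = 0.054718;  1/√12948 = 0.008788
W = 10·15.1·(0.054718 − 0.008788) = 6.9353 kWh/t

W = 6.9353 kWh/t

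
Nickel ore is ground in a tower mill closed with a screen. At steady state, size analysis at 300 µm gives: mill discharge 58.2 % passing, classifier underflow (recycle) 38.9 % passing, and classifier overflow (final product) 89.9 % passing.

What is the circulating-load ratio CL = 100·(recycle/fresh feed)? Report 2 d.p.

Two-product formula at 300 µm:
Fd + Rd = Ru + Fo ⇒ R/F = (o−d)/(d−u)
r = (89.9 − 58.2)/(58.2 − 38.9) = 31.7/19.3 = 1.6425
CL = 100·r = 164.25 %

CL = 164.25 %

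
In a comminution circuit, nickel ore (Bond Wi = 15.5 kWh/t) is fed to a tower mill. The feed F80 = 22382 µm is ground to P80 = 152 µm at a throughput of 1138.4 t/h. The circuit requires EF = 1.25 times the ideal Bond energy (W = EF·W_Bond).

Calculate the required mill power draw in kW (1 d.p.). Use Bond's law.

P = 16415.9 kW

W = 10·Wi·(P80^(-½) − F80^(-½))
W = 10·15.5·(1/√152 − 1/√22382) = 10·15.5·(0.074426) = 11.5361 kWh/t
Corrected W = EF·W_Bond = 1.25·11.5361 = 14.4201 kWh/t
Power = W × throughput = 14.4201 kWh/t × 1138.4 t/h = 16415.9 kW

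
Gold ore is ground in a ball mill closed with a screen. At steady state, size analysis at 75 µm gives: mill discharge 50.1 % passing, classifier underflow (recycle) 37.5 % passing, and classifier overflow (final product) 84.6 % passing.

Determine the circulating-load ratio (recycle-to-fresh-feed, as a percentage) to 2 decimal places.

CL = 273.81 %

Balance %-passing 75 µm (r = R/F):
(1+r)d = ru + o → r = (o−d)/(d−u)
r = (84.6 − 50.1)/(50.1 − 37.5) = 34.5/12.6 = 2.7381
CL = 100·r = 273.81 %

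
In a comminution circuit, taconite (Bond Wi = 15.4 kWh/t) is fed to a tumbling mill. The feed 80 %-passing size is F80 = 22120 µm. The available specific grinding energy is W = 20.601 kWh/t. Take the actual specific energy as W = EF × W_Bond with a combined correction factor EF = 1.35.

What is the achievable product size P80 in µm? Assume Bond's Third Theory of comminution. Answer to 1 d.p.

P80 = 89.3 µm

Bond: W = 10·Wi·(1/√P80 − 1/√F80)
W_Bond = W / EF = 20.601 / 1.35 = 15.2600 kWh/t
P80^-0.5 = F80^-0.5 + W_Bond/(10 Wi)
  = 15.2600/(10·15.4) + 1/√22120 = 0.099091 + 0.006724 = 0.105815
P80 = (1/0.105815)² = 9.4505² = 89.31 µm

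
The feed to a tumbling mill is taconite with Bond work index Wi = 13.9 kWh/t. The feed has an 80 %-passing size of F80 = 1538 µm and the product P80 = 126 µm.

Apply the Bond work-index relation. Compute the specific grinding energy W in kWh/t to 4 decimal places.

W = 10 Wi / √P80 − 10 Wi / √F80
1/√126 = 0.089087;  1/√1538 = 0.025499
W = 10·13.9·(0.089087 − 0.025499) = 8.8388 kWh/t

W = 8.8388 kWh/t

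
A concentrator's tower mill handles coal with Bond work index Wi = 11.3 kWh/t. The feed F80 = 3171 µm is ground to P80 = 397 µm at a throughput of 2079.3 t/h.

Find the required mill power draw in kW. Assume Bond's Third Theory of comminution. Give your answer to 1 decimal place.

P = 7619.8 kW

W = 10 Wi (1/√P80 − 1/√F80)  [Bond]
W = 10·11.3·(1/√397 − 1/√3171) = 10·11.3·(0.032430) = 3.6646 kWh/t
Mill draw = 3.6646 × 2079.3 = 7619.8 kW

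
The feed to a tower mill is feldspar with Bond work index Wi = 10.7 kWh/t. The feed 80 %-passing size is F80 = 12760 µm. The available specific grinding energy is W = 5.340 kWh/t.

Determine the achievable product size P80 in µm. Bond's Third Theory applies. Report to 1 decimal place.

P80 = 289.6 µm

W = 10 Wi (1/√P80 − 1/√F80)  [Bond]
⇒ 1/√P80 = W/(10·Wi) + 1/√F80
  = 5.3400/(10·10.7) + 1/√12760 = 0.049907 + 0.008853 = 0.058759
P80 = (1/0.058759)² = 17.0186² = 289.63 µm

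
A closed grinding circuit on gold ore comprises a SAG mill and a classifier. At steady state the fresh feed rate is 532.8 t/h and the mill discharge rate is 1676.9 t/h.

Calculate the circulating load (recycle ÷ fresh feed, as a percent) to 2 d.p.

Discharge = new feed + return, hence
R = M − F = 1676.9 − 532.8 = 1144.1 t/h
CL = 100·R/F = 100·1144.1/532.8 = 214.73 %

CL = 214.73 %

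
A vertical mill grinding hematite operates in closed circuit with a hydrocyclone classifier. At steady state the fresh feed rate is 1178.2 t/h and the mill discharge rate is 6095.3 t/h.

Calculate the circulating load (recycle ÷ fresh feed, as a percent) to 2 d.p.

Mill node: discharge = fresh + recycle.
R = M − F = 6095.3 − 1178.2 = 4917.1 t/h
CL = 100·R/F = 100·4917.1/1178.2 = 417.34 %

CL = 417.34 %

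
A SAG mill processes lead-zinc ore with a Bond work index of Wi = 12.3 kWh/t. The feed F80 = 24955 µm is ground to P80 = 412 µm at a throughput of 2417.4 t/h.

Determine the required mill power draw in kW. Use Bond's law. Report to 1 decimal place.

W_Bond = 10·Wi·(1/√P₈₀ − 1/√F₈₀)
W = 10·12.3·(1/√412 − 1/√24955) = 10·12.3·(0.042936) = 5.2812 kWh/t
P_mill = W·ṁ = 5.2812·2417.4 = 12766.7 kW

P = 12766.7 kW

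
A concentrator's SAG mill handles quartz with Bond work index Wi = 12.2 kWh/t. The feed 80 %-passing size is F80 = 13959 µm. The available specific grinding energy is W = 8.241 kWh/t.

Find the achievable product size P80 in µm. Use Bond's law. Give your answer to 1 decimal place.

W = 10 Wi / √P80 − 10 Wi / √F80
⇒ 1/√P80 = W/(10·Wi) + 1/√F80
  = 8.2410/(10·12.2) + 1/√13959 = 0.067549 + 0.008464 = 0.076013
P80 = (1/0.076013)² = 13.1556² = 173.07 µm

P80 = 173.1 µm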